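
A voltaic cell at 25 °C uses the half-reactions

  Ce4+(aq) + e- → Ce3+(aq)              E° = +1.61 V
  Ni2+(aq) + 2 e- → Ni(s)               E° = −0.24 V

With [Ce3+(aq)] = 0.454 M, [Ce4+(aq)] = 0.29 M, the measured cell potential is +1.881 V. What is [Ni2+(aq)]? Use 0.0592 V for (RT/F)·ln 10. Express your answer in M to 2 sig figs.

0.037 M

With Ce⁴⁺/Ce³⁺ at the cathode and Ni²⁺/Ni at the anode, E°cell = +1.61 − (−0.24) = +1.85 V (n = 2).
Rearranging E = E° − (0.0592/n)·log Q gives log Q = 2(+1.85 − (+1.881))/0.0592 = −1.047.
The balanced reaction is 2 Ce4+(aq) + Ni(s) → 2 Ce3+(aq) + Ni2+(aq), so Q = ([Ce3+(aq)]^2·[Ni2+(aq)]) / [Ce4+(aq)]^2.
Substituting the known concentrations and solving, log [Ni2+(aq)] = −1.436 and [Ni2+(aq)] = 0.037 M.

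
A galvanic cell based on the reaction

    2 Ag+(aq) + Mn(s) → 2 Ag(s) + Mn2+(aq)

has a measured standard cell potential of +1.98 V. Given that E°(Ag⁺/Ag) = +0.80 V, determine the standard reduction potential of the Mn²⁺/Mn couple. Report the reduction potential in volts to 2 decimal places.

−1.18 V

In the reaction as written the Ag⁺/Ag couple is reduced (cathode) and Mn²⁺/Mn is oxidized (anode), so E°cell = E°(Ag⁺/Ag) − E°(Mn²⁺/Mn).
E°(Mn²⁺/Mn) = E°(cathode) − E°cell = +0.80 − (+1.98) = −1.18 V.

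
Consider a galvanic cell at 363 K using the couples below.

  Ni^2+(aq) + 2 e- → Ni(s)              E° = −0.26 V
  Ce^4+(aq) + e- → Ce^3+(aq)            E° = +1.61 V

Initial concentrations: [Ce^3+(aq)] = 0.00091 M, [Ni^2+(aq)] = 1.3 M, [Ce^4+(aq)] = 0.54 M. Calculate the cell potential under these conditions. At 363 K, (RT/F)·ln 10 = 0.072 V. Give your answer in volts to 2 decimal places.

Ce⁴⁺/Ce³⁺ is reduced (cathode, E° = +1.61 V) and Ni²⁺/Ni is oxidized (anode).
E°cell = +1.61 − (−0.26) = +1.87 V, with n = 2 electrons transferred.
The balanced reaction is 2 Ce^4+(aq) + Ni(s) → 2 Ce^3+(aq) + Ni^2+(aq), so Q = ([Ce^3+(aq)]^2·[Ni^2+(aq)]) / [Ce^4+(aq)]^2 = 3.69×10^−6 and log Q = −5.433.
E = E° − (0.072/n)·log Q = +1.87 − (0.072/2)(−5.433) = +2.07 V.

+2.07 V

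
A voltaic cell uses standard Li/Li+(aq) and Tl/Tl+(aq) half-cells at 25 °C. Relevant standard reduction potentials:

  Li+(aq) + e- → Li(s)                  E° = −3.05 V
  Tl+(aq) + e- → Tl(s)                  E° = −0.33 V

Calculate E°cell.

Of the two couples in this cell, the one with the more positive reduction potential is reduced at the cathode: here that is Tl⁺/Tl (−0.33 V); Li⁺/Li (−3.05 V) is the anode.
E°cell = E°(cathode) − E°(anode) = −0.33 − (−3.05) = +2.72 V.

+2.72 V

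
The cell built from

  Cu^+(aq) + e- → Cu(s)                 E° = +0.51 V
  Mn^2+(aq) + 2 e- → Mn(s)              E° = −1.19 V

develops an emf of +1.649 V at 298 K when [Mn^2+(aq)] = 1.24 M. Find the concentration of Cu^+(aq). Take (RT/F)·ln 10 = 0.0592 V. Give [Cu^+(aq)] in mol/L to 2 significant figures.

0.15 M

With Cu⁺/Cu at the cathode and Mn²⁺/Mn at the anode, E°cell = +0.51 − (−1.19) = +1.70 V (n = 2).
Since E = E° − (0.0592/n)·log Q, log Q = n(E° − E)/0.0592 = 1.723.
Balancing electrons gives 2 Cu^+(aq) + Mn(s) → 2 Cu(s) + Mn^2+(aq); thus Q = [Mn^2+(aq)] / [Cu^+(aq)]^2.
Isolating [Cu^+(aq)] in Q = 10^{1.723} yields log [Cu^+(aq)] = −0.815, i.e. 0.15 M.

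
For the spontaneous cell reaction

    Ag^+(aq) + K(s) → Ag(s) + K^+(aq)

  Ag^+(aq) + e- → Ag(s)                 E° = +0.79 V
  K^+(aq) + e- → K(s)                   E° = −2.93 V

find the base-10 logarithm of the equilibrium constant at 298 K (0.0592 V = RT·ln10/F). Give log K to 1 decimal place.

The Ag⁺/Ag couple is reduced (cathode); E°cell = +0.79 − (−2.93) = +3.72 V with n = 1.
At equilibrium E = 0, so log K = nE°cell / 0.0592 = (1)(+3.72) / 0.0592 = 62.8.

log K = 62.8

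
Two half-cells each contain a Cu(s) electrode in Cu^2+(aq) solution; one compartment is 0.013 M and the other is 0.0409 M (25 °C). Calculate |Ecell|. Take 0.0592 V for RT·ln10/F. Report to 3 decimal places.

0.015 V

For a concentration cell E°cell = 0, since both electrodes use the same couple.
The compartment with the higher Cu^2+(aq) concentration (0.0409 M) acts as the cathode; ions are reduced there and produced at the dilute (0.013 M) anode.
With n = 2, Ecell = −(0.0592/2)·log([dilute]/[conc]) = −(0.0592/2)·log(0.013/0.0409) = +0.015 V.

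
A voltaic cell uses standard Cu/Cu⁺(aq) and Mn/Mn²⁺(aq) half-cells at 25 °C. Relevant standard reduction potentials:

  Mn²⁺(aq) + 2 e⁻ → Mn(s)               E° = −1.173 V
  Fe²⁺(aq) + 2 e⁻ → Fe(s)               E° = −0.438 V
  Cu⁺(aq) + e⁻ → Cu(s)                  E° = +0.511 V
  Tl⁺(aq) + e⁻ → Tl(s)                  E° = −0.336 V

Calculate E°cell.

Of the two couples in this cell, the one with the more positive reduction potential is reduced at the cathode: here that is Cu⁺/Cu (+0.511 V); Mn²⁺/Mn (−1.173 V) is the anode.
E°cell = E°(cathode) − E°(anode) = +0.511 − (−1.173) = +1.684 V.

+1.684 V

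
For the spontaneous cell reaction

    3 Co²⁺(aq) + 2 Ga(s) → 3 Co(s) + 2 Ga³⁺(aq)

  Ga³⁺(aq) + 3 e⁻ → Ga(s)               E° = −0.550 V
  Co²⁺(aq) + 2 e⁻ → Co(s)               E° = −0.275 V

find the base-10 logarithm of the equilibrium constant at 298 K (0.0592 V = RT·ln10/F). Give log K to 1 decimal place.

The Co²⁺/Co couple is reduced (cathode); E°cell = −0.275 − (−0.550) = +0.275 V with n = 6.
At equilibrium E = 0, so log K = nE°cell / 0.0592 = (6)(+0.275) / 0.0592 = 27.9.

log K = 27.9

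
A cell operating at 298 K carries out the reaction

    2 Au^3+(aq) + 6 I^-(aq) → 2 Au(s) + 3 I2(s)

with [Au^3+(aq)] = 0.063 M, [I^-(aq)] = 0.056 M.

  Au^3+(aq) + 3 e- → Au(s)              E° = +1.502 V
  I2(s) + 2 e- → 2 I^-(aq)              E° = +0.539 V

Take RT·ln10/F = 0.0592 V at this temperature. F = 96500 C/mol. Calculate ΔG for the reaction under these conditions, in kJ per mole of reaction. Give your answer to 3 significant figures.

−501 kJ/mol

With Au³⁺/Au reduced at the cathode, E°cell = +1.502 − (+0.539) = +0.963 V and n = 6.
Q = 1 / ([Au^3+(aq)]^2·[I^-(aq)]^6) = 8.17×10^9, so log Q = 9.912 and E = +0.963 − (0.0592/6)(9.912) = +0.8652 V.
Then ΔG = −nFE = −6 × 96500 × +0.8652 J/mol = −501 kJ/mol.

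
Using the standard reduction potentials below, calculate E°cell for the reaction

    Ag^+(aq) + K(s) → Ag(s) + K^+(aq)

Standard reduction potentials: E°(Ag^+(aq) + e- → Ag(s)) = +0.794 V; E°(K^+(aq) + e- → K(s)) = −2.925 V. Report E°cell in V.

Ag^+(aq) gains electrons, so the Ag⁺/Ag couple is the cathode; the K⁺/K couple is the anode.
E°cell = E°(cathode) − E°(anode) = +0.794 − (−2.925) = +3.719 V.

+3.719 V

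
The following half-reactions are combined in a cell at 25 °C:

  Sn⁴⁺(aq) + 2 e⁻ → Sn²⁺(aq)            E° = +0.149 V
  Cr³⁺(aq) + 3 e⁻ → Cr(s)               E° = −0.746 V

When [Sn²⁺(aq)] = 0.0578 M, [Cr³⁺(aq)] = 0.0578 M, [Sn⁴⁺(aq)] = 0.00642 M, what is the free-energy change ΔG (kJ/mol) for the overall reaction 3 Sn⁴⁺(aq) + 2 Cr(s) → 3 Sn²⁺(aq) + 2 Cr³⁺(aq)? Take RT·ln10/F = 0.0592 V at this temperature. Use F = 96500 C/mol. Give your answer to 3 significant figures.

−516 kJ/mol

With Sn⁴⁺/Sn²⁺ reduced at the cathode, E°cell = +0.149 − (−0.746) = +0.895 V and n = 6.
Q = ([Sn²⁺(aq)]^3·[Cr³⁺(aq)]^2) / [Sn⁴⁺(aq)]^3 = 2.44, so log Q = 0.387 and E = +0.895 − (0.0592/6)(0.387) = +0.8912 V.
Finally ΔG = −nFE = −(6)(96500 C/mol)(+0.8912 V) = −516 kJ/mol.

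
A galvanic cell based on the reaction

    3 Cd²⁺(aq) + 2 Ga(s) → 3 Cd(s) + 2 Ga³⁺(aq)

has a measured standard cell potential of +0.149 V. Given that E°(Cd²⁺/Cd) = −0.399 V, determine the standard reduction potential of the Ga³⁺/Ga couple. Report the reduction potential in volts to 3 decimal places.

−0.548 V

In the reaction as written the Cd²⁺/Cd couple is reduced (cathode) and Ga³⁺/Ga is oxidized (anode), so E°cell = E°(Cd²⁺/Cd) − E°(Ga³⁺/Ga).
E°(Ga³⁺/Ga) = E°(cathode) − E°cell = −0.399 − (+0.149) = −0.548 V.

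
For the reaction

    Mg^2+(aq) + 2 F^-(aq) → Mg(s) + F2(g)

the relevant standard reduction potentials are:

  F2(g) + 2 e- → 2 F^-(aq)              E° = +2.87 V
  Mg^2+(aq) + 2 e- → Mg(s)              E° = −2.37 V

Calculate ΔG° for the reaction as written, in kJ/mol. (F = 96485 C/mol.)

+1011 kJ/mol

In the reaction as written Mg^2+(aq) is reduced, so the Mg²⁺/Mg couple is the cathode and F₂/F⁻ is the anode.
E°cell = −2.37 − (+2.87) = −5.24 V; balancing electrons gives n = 2.
ΔG° = −nFE°cell = −(2)(96485)(−5.24) J/mol = +1011 kJ/mol.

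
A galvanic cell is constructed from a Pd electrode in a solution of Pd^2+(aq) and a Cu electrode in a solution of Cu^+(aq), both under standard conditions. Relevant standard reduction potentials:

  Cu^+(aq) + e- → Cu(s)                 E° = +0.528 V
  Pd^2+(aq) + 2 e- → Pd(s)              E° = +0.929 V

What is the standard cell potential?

Of the two couples in this cell, the one with the more positive reduction potential is reduced at the cathode: here that is Pd²⁺/Pd (+0.929 V); Cu⁺/Cu (+0.528 V) is the anode.
E°cell = E°(cathode) − E°(anode) = +0.929 − (+0.528) = +0.401 V.

+0.401 V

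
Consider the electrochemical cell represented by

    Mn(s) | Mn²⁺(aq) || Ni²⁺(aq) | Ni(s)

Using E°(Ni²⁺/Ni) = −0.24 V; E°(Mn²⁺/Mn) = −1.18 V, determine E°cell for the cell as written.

+0.94 V

By convention the left-hand electrode in cell notation is the anode (oxidation) and the right-hand electrode is the cathode (reduction).
E°cell = E°(right) − E°(left) = −0.24 − (−1.18) = +0.94 V.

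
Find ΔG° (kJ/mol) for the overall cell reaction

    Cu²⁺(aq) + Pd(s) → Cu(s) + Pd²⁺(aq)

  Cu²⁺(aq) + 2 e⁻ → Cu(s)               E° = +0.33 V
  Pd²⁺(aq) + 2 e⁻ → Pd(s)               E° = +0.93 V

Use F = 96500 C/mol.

+116 kJ/mol

In the reaction as written Cu²⁺(aq) is reduced, so the Cu²⁺/Cu couple is the cathode and Pd²⁺/Pd is the anode.
E°cell = +0.33 − (+0.93) = −0.60 V; balancing electrons gives n = 2.
ΔG° = −nFE°cell = −(2)(96500)(−0.60) J/mol = +116 kJ/mol.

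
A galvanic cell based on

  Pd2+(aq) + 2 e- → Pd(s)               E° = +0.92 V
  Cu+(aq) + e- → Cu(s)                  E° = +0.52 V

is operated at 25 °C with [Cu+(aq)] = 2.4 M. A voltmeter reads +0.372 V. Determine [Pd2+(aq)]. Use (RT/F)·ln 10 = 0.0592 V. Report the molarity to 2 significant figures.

0.65 M

Pd²⁺/Pd is the cathode (higher E°); E°cell = +0.92 − (+0.52) = +0.40 V with n = 2.
Since E = E° − (0.0592/n)·log Q, log Q = n(E° − E)/0.0592 = 0.946.
For Pd2+(aq) + 2 Cu(s) → Pd(s) + 2 Cu+(aq), the reaction quotient is Q = [Cu+(aq)]^2 / [Pd2+(aq)].
Isolating [Pd2+(aq)] in Q = 10^{0.946} yields log [Pd2+(aq)] = −0.186, i.e. 0.65 M.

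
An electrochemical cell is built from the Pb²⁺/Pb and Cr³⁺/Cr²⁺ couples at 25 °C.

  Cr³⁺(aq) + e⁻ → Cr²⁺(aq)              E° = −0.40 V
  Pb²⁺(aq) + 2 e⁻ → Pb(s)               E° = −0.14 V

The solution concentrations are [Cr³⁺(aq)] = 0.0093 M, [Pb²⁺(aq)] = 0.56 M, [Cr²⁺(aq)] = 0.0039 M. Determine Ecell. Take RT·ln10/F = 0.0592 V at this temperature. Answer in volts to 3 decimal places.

+0.230 V

The Pb²⁺/Pb couple has the more positive E°, so it is the cathode; Cr³⁺/Cr²⁺ is the anode.
E°cell = E°cat − E°an = −0.14 − (−0.40) = +0.26 V; n = 2.
For the overall reaction Pb²⁺(aq) + 2 Cr²⁺(aq) → Pb(s) + 2 Cr³⁺(aq), Q = [Cr³⁺(aq)]^2 / ([Pb²⁺(aq)]·[Cr²⁺(aq)]^2) = 10.2, giving log Q = 1.007.
E = E° − (0.0592/n)·log Q = +0.26 − (0.0592/2)(1.007) = +0.230 V.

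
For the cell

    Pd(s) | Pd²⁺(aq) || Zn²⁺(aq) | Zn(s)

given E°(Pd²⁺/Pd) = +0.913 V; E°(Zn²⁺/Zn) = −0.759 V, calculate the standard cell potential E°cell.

By convention the left-hand electrode in cell notation is the anode (oxidation) and the right-hand electrode is the cathode (reduction).
E°cell = E°(right) − E°(left) = −0.759 − (+0.913) = −1.672 V.
The negative sign shows that, as written, the cell would require an external voltage to drive the reaction.

−1.672 V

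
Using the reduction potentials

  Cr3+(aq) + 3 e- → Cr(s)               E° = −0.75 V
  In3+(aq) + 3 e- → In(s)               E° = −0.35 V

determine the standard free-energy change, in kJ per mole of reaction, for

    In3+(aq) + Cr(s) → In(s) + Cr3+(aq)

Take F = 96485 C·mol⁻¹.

In the reaction as written In3+(aq) is reduced, so the In³⁺/In couple is the cathode and Cr³⁺/Cr is the anode.
E°cell = −0.35 − (−0.75) = +0.40 V; balancing electrons gives n = 3.
ΔG° = −nFE°cell = −(3)(96485)(+0.40) J/mol = −116 kJ/mol.

−116 kJ/mol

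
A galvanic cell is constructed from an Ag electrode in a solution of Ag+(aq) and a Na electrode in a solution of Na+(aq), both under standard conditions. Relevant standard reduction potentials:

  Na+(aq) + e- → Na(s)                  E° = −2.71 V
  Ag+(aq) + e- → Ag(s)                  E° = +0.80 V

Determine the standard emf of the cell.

+3.51 V

Of the two couples in this cell, the one with the more positive reduction potential is reduced at the cathode: here that is Ag⁺/Ag (+0.80 V); Na⁺/Na (−2.71 V) is the anode.
E°cell = E°(cathode) − E°(anode) = +0.80 − (−2.71) = +3.51 V.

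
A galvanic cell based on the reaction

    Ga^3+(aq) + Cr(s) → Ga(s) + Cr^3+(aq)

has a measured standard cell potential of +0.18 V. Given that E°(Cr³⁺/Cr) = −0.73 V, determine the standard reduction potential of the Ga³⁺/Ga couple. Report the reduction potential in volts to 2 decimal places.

In the reaction as written the Ga³⁺/Ga couple is reduced (cathode) and Cr³⁺/Cr is oxidized (anode), so E°cell = E°(Ga³⁺/Ga) − E°(Cr³⁺/Cr).
E°(Ga³⁺/Ga) = E°cell + E°(anode) = +0.18 + (−0.73) = −0.55 V.

−0.55 V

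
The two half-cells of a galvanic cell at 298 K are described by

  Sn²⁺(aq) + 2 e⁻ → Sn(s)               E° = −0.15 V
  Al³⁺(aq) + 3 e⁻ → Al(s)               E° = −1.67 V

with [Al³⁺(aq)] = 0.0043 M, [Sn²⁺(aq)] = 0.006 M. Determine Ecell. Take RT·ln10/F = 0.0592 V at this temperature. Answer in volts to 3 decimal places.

Since E°(Sn²⁺/Sn) > E°(Al³⁺/Al), Sn²⁺/Sn serves as the cathode.
E°cell = −0.15 − (−1.67) = +1.52 V, with n = 6 electrons transferred.
The balanced reaction is 3 Sn²⁺(aq) + 2 Al(s) → 3 Sn(s) + 2 Al³⁺(aq), so Q = [Al³⁺(aq)]^2 / [Sn²⁺(aq)]^3 = 85.6 and log Q = 1.932.
Applying E = E° − (RT ln10/nF)·log Q gives +1.52 − (0.0592/6)(1.932) = +1.501 V.

+1.501 V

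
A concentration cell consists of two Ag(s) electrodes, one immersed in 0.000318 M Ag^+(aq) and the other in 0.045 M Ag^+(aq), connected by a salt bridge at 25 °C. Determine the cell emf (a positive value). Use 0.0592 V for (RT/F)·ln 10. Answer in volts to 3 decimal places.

For a concentration cell E°cell = 0, since both electrodes use the same couple.
The compartment with the higher Ag^+(aq) concentration (0.045 M) acts as the cathode; ions are reduced there and produced at the dilute (0.000318 M) anode.
With n = 1, Ecell = −(0.0592/1)·log([dilute]/[conc]) = −(0.0592/1)·log(0.000318/0.045) = +0.127 V.

0.127 V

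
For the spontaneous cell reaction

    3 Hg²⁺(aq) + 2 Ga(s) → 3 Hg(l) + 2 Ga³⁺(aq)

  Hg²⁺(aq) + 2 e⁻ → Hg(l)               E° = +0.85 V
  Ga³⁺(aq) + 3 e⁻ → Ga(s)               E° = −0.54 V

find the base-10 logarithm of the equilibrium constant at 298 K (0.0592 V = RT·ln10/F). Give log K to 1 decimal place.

The Hg²⁺/Hg couple is reduced (cathode); E°cell = +0.85 − (−0.54) = +1.39 V with n = 6.
At equilibrium E = 0, so log K = nE°cell / 0.0592 = (6)(+1.39) / 0.0592 = 140.9.

log K = 140.9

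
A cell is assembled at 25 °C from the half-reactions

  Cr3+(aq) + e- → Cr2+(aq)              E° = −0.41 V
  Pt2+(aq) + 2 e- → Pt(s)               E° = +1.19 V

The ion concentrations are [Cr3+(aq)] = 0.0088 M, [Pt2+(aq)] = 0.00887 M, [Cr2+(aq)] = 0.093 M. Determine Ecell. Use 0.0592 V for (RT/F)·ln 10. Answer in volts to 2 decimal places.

Pt²⁺/Pt is reduced (cathode, E° = +1.19 V) and Cr³⁺/Cr²⁺ is oxidized (anode).
The standard potential is +1.19 − (−0.41) = +1.60 V and the balanced reaction transfers n = 2 electrons.
For the overall reaction Pt2+(aq) + 2 Cr2+(aq) → Pt(s) + 2 Cr3+(aq), Q = [Cr3+(aq)]^2 / ([Pt2+(aq)]·[Cr2+(aq)]^2) = 1.01, giving log Q = 0.004.
E = E° − (0.0592/n)·log Q = +1.60 − (0.0592/2)(0.004) = +1.60 V.

+1.60 V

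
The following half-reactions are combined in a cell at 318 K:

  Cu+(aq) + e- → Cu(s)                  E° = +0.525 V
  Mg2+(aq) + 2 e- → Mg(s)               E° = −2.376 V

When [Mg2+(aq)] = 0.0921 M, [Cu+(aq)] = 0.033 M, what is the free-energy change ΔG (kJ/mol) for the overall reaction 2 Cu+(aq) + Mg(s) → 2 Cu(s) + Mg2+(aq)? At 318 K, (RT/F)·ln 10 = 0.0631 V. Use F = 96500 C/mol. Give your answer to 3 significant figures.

−548 kJ/mol

The standard cell potential is +0.525 − (−2.376) = +2.901 V, with n = 2 electrons in the balanced equation.
Q = [Mg2+(aq)] / [Cu+(aq)]^2 = 84.6, so log Q = 1.927 and E = +2.901 − (0.0631/2)(1.927) = +2.8402 V.
Finally ΔG = −nFE = −(2)(96500 C/mol)(+2.8402 V) = −548 kJ/mol.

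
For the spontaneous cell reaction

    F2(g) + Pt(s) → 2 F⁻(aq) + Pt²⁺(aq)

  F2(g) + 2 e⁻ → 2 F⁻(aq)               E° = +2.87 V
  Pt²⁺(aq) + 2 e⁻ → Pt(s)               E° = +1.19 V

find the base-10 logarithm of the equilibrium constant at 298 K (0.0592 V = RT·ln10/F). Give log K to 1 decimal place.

log K = 56.8

The F₂/F⁻ couple is reduced (cathode); E°cell = +2.87 − (+1.19) = +1.68 V with n = 2.
At equilibrium E = 0, so log K = nE°cell / 0.0592 = (2)(+1.68) / 0.0592 = 56.8.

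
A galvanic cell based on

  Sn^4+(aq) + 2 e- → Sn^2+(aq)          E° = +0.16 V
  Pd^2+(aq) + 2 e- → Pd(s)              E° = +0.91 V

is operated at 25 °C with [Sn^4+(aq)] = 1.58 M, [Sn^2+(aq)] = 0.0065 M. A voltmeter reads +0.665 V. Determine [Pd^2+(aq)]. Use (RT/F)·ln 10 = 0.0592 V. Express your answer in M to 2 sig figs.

With Pd²⁺/Pd at the cathode and Sn⁴⁺/Sn²⁺ at the anode, E°cell = +0.91 − (+0.16) = +0.75 V (n = 2).
Rearranging E = E° − (0.0592/n)·log Q gives log Q = 2(+0.75 − (+0.665))/0.0592 = 2.872.
Balancing electrons gives Pd^2+(aq) + Sn^2+(aq) → Pd(s) + Sn^4+(aq); thus Q = [Sn^4+(aq)] / ([Pd^2+(aq)]·[Sn^2+(aq)]).
Substituting the known concentrations and solving, log [Pd^2+(aq)] = −0.486 and [Pd^2+(aq)] = 0.33 M.

0.33 M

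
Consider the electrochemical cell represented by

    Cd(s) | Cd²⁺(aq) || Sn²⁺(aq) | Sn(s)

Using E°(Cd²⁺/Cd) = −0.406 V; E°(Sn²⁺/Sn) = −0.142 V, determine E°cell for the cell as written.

+0.264 V

By convention the left-hand electrode in cell notation is the anode (oxidation) and the right-hand electrode is the cathode (reduction).
E°cell = E°(right) − E°(left) = −0.142 − (−0.406) = +0.264 V.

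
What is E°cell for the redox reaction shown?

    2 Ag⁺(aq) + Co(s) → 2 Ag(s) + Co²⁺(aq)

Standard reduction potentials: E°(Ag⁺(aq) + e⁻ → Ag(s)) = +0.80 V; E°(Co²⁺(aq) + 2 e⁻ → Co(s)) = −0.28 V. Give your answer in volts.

Ag⁺(aq) gains electrons, so the Ag⁺/Ag couple is the cathode; the Co²⁺/Co couple is the anode.
E°cell = E°(cathode) − E°(anode) = +0.80 − (−0.28) = +1.08 V.
The positive value indicates the reaction is spontaneous as written.

+1.08 V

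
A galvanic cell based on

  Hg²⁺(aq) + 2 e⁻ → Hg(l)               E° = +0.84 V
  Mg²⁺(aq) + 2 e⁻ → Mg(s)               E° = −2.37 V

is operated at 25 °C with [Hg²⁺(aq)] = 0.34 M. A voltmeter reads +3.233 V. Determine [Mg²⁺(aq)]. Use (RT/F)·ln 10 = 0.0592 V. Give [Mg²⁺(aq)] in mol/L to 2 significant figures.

With Hg²⁺/Hg at the cathode and Mg²⁺/Mg at the anode, E°cell = +0.84 − (−2.37) = +3.21 V (n = 2).
From the Nernst equation, log Q = n(E° − E)/0.0592 = 2·(+3.21 − (+3.233))/0.0592 = −0.777.
Balancing electrons gives Hg²⁺(aq) + Mg(s) → Hg(l) + Mg²⁺(aq); thus Q = [Mg²⁺(aq)] / [Hg²⁺(aq)].
Substituting the known concentrations and solving, log [Mg²⁺(aq)] = −1.246 and [Mg²⁺(aq)] = 0.057 M.

0.057 M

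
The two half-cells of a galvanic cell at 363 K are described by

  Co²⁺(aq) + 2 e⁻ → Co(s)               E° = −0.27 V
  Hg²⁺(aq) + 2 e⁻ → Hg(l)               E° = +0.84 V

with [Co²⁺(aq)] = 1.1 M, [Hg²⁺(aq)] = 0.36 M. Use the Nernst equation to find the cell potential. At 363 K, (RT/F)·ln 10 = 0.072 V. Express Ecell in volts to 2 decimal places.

+1.09 V

The Hg²⁺/Hg couple has the more positive E°, so it is the cathode; Co²⁺/Co is the anode.
E°cell = +0.84 − (−0.27) = +1.11 V, with n = 2 electrons transferred.
For the overall reaction Hg²⁺(aq) + Co(s) → Hg(l) + Co²⁺(aq), Q = [Co²⁺(aq)] / [Hg²⁺(aq)] = 3.06, giving log Q = 0.485.
Applying E = E° − (RT ln10/nF)·log Q gives +1.11 − (0.072/2)(0.485) = +1.09 V.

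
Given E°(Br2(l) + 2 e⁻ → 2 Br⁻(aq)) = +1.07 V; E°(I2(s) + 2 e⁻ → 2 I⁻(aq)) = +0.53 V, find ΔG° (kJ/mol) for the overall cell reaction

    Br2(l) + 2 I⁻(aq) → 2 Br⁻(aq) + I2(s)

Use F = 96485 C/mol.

−104 kJ/mol

In the reaction as written Br2(l) is reduced, so the Br₂/Br⁻ couple is the cathode and I₂/I⁻ is the anode.
E°cell = +1.07 − (+0.53) = +0.54 V; balancing electrons gives n = 2.
ΔG° = −nFE°cell = −(2)(96485)(+0.54) J/mol = −104 kJ/mol.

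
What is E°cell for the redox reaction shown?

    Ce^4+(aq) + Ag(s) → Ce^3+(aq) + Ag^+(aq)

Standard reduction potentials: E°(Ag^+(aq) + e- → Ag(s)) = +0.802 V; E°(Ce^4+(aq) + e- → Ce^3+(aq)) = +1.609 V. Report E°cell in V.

Ce^4+(aq) gains electrons, so the Ce⁴⁺/Ce³⁺ couple is the cathode; the Ag⁺/Ag couple is the anode.
E°cell = E°(cathode) − E°(anode) = +1.609 − (+0.802) = +0.807 V.

+0.807 V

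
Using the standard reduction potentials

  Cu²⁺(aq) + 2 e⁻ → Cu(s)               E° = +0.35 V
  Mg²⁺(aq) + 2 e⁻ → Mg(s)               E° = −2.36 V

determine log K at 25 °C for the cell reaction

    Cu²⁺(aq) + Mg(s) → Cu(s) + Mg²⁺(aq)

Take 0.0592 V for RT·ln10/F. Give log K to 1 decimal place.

The Cu²⁺/Cu couple is reduced (cathode); E°cell = +0.35 − (−2.36) = +2.71 V with n = 2.
At equilibrium E = 0, so log K = nE°cell / 0.0592 = (2)(+2.71) / 0.0592 = 91.6.

log K = 91.6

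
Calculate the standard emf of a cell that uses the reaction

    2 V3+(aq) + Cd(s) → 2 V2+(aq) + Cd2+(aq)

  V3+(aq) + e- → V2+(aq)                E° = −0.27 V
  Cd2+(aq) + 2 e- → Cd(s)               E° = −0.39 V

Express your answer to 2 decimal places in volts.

+0.12 V

V3+(aq) gains electrons, so the V³⁺/V²⁺ couple is the cathode; the Cd²⁺/Cd couple is the anode.
E°cell = E°(cathode) − E°(anode) = −0.27 − (−0.39) = +0.12 V.
The positive value indicates the reaction is spontaneous as written.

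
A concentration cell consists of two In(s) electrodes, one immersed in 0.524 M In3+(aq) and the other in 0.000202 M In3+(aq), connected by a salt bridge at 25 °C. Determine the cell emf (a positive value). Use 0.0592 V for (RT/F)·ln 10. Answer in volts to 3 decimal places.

0.067 V

For a concentration cell E°cell = 0, since both electrodes use the same couple.
The compartment with the higher In3+(aq) concentration (0.524 M) acts as the cathode; ions are reduced there and produced at the dilute (0.000202 M) anode.
With n = 3, Ecell = −(0.0592/3)·log([dilute]/[conc]) = −(0.0592/3)·log(0.000202/0.524) = +0.067 V.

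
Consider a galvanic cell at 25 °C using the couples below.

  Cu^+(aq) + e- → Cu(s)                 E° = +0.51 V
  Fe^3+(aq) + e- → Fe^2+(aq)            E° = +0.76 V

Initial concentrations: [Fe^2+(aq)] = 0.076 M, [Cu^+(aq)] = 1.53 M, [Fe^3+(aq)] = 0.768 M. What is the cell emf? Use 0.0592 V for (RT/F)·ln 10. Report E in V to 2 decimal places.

+0.30 V

Since E°(Fe³⁺/Fe²⁺) > E°(Cu⁺/Cu), Fe³⁺/Fe²⁺ serves as the cathode.
E°cell = +0.76 − (+0.51) = +0.25 V, with n = 1 electron transferred.
For the overall reaction Fe^3+(aq) + Cu(s) → Fe^2+(aq) + Cu^+(aq), Q = ([Fe^2+(aq)]·[Cu^+(aq)]) / [Fe^3+(aq)] = 0.151, giving log Q = −0.820.
E = E° − (0.0592/n)·log Q = +0.25 − (0.0592/1)(−0.820) = +0.30 V.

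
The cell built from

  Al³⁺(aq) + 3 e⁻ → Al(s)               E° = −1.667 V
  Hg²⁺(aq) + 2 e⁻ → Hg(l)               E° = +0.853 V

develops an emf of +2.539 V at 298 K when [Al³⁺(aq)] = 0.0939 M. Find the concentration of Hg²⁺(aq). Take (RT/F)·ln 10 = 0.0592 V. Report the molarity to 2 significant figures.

0.91 M

The Hg²⁺/Hg couple has the larger reduction potential, so it is the cathode: E°cell = +0.853 − (−1.667) = +2.520 V and n = 6.
Since E = E° − (0.0592/n)·log Q, log Q = n(E° − E)/0.0592 = −1.926.
For 3 Hg²⁺(aq) + 2 Al(s) → 3 Hg(l) + 2 Al³⁺(aq), the reaction quotient is Q = [Al³⁺(aq)]^2 / [Hg²⁺(aq)]^3.
Solving for the unknown gives log [Hg²⁺(aq)] = −0.043, so [Hg²⁺(aq)] ≈ 0.91 M.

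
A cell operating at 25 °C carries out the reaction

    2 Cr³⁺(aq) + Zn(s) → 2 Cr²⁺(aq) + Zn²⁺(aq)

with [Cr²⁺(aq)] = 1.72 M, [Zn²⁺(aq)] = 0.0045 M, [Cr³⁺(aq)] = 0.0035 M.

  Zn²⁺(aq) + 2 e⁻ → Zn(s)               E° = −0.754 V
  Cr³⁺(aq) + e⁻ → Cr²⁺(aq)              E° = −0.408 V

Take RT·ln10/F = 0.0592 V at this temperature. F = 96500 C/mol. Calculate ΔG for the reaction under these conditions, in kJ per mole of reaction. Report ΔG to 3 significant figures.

The standard cell potential is −0.408 − (−0.754) = +0.346 V, with n = 2 electrons in the balanced equation.
The reaction quotient is ([Cr²⁺(aq)]^2·[Zn²⁺(aq)]) / [Cr³⁺(aq)]^2 = 1.09×10^3; by Nernst, E = +0.346 − (0.0592/2)(3.036) = +0.2561 V.
ΔG = −nFE = −(2)(96500)(+0.2561) J/mol = −49.4 kJ/mol.

−49.4 kJ/mol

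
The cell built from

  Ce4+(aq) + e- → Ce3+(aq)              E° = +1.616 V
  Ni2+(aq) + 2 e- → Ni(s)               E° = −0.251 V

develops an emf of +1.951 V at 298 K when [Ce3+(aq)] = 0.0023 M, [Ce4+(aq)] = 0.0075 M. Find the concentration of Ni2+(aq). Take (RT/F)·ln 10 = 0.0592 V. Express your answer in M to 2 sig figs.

With Ce⁴⁺/Ce³⁺ at the cathode and Ni²⁺/Ni at the anode, E°cell = +1.616 − (−0.251) = +1.867 V (n = 2).
Rearranging E = E° − (0.0592/n)·log Q gives log Q = 2(+1.867 − (+1.951))/0.0592 = −2.838.
For 2 Ce4+(aq) + Ni(s) → 2 Ce3+(aq) + Ni2+(aq), the reaction quotient is Q = ([Ce3+(aq)]^2·[Ni2+(aq)]) / [Ce4+(aq)]^2.
Solving for the unknown gives log [Ni2+(aq)] = −1.811, so [Ni2+(aq)] ≈ 0.015 M.

0.015 M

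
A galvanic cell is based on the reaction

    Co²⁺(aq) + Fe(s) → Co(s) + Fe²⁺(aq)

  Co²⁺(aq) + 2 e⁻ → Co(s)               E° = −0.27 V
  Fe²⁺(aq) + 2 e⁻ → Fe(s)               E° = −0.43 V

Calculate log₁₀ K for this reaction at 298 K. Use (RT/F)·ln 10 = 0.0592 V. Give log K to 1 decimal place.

log K = 5.4

The Co²⁺/Co couple is reduced (cathode); E°cell = −0.27 − (−0.43) = +0.16 V with n = 2.
At equilibrium E = 0, so log K = nE°cell / 0.0592 = (2)(+0.16) / 0.0592 = 5.4.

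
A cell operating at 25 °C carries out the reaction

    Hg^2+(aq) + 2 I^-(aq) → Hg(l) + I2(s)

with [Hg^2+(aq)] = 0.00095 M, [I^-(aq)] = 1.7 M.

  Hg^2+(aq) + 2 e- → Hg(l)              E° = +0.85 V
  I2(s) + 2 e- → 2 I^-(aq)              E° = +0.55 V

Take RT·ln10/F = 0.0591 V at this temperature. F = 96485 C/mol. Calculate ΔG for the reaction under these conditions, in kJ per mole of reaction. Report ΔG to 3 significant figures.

The standard cell potential is +0.85 − (+0.55) = +0.30 V, with n = 2 electrons in the balanced equation.
Here Q = 1 / ([Hg^2+(aq)]·[I^-(aq)]^2) = 364 (log Q = 2.561), giving E = +0.30 − (0.0591/2)·(2.561) = +0.2243 V.
Finally ΔG = −nFE = −(2)(96485 C/mol)(+0.2243 V) = −43.3 kJ/mol.

−43.3 kJ/mol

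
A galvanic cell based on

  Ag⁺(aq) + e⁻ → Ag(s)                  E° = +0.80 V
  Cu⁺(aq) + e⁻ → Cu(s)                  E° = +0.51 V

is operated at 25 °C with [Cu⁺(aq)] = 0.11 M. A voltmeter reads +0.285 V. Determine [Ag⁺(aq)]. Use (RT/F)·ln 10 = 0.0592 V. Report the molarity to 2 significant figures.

0.091 M

The Ag⁺/Ag couple has the larger reduction potential, so it is the cathode: E°cell = +0.80 − (+0.51) = +0.29 V and n = 1.
From the Nernst equation, log Q = n(E° − E)/0.0592 = 1·(+0.29 − (+0.285))/0.0592 = 0.084.
Balancing electrons gives Ag⁺(aq) + Cu(s) → Ag(s) + Cu⁺(aq); thus Q = [Cu⁺(aq)] / [Ag⁺(aq)].
Substituting the known concentrations and solving, log [Ag⁺(aq)] = −1.043 and [Ag⁺(aq)] = 0.091 M.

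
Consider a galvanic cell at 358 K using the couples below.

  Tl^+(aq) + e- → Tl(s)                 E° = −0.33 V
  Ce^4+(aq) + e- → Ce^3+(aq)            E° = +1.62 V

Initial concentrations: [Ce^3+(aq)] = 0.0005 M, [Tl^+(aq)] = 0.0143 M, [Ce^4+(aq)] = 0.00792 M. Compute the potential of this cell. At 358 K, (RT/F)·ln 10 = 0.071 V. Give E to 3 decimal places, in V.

+2.166 V

Ce⁴⁺/Ce³⁺ is reduced (cathode, E° = +1.62 V) and Tl⁺/Tl is oxidized (anode).
The standard potential is +1.62 − (−0.33) = +1.95 V and the balanced reaction transfers n = 1 electron.
The balanced reaction is Ce^4+(aq) + Tl(s) → Ce^3+(aq) + Tl^+(aq), so Q = ([Ce^3+(aq)]·[Tl^+(aq)]) / [Ce^4+(aq)] = 0.000903 and log Q = −3.044.
Applying E = E° − (RT ln10/nF)·log Q gives +1.95 − (0.071/1)(−3.044) = +2.166 V.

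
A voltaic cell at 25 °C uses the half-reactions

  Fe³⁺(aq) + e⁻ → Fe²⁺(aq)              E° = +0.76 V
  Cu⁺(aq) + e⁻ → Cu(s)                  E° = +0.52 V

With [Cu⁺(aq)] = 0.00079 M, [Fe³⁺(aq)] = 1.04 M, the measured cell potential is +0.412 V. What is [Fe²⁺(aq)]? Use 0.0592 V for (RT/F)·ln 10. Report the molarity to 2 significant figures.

1.6 M

With Fe³⁺/Fe²⁺ at the cathode and Cu⁺/Cu at the anode, E°cell = +0.76 − (+0.52) = +0.24 V (n = 1).
Since E = E° − (0.0592/n)·log Q, log Q = n(E° − E)/0.0592 = −2.905.
For Fe³⁺(aq) + Cu(s) → Fe²⁺(aq) + Cu⁺(aq), the reaction quotient is Q = ([Fe²⁺(aq)]·[Cu⁺(aq)]) / [Fe³⁺(aq)].
Isolating [Fe²⁺(aq)] in Q = 10^{−2.905} yields log [Fe²⁺(aq)] = 0.214, i.e. 1.6 M.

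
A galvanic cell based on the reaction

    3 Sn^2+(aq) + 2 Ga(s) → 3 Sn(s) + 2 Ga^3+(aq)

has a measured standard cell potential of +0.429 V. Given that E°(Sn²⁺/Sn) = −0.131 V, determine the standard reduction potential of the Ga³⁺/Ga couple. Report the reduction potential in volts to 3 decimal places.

−0.560 V

In the reaction as written the Sn²⁺/Sn couple is reduced (cathode) and Ga³⁺/Ga is oxidized (anode), so E°cell = E°(Sn²⁺/Sn) − E°(Ga³⁺/Ga).
E°(Ga³⁺/Ga) = E°(cathode) − E°cell = −0.131 − (+0.429) = −0.560 V.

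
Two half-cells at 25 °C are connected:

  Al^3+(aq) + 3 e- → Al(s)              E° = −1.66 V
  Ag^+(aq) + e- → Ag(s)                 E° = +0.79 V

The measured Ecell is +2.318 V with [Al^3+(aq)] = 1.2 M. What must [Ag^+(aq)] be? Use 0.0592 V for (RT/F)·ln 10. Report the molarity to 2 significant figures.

0.0063 M

With Ag⁺/Ag at the cathode and Al³⁺/Al at the anode, E°cell = +0.79 − (−1.66) = +2.45 V (n = 3).
From the Nernst equation, log Q = n(E° − E)/0.0592 = 3·(+2.45 − (+2.318))/0.0592 = 6.689.
Balancing electrons gives 3 Ag^+(aq) + Al(s) → 3 Ag(s) + Al^3+(aq); thus Q = [Al^3+(aq)] / [Ag^+(aq)]^3.
Isolating [Ag^+(aq)] in Q = 10^{6.689} yields log [Ag^+(aq)] = −2.203, i.e. 0.0063 M.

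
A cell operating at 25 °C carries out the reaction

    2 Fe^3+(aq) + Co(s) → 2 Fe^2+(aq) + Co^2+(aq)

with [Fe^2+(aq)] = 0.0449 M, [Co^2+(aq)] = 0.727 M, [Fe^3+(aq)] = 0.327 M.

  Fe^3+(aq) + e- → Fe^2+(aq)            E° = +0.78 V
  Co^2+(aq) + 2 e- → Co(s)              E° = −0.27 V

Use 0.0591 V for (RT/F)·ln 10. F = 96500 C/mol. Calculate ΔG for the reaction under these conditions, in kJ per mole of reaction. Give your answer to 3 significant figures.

−213 kJ/mol

E°cell = +0.78 − (−0.27) = +1.05 V; the balanced reaction transfers n = 2 electrons.
Q = ([Fe^2+(aq)]^2·[Co^2+(aq)]) / [Fe^3+(aq)]^2 = 0.0137, so log Q = −1.863 and E = +1.05 − (0.0591/2)(−1.863) = +1.1051 V.
Then ΔG = −nFE = −2 × 96500 × +1.1051 J/mol = −213 kJ/mol.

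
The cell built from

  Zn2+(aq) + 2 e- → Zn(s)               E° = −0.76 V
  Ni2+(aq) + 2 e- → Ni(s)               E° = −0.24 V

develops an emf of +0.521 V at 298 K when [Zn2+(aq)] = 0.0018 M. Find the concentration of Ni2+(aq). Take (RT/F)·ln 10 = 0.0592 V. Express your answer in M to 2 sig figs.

0.0019 M

Ni²⁺/Ni is the cathode (higher E°); E°cell = −0.24 − (−0.76) = +0.52 V with n = 2.
Rearranging E = E° − (0.0592/n)·log Q gives log Q = 2(+0.52 − (+0.521))/0.0592 = −0.034.
The balanced reaction is Ni2+(aq) + Zn(s) → Ni(s) + Zn2+(aq), so Q = [Zn2+(aq)] / [Ni2+(aq)].
Solving for the unknown gives log [Ni2+(aq)] = −2.711, so [Ni2+(aq)] ≈ 0.0019 M.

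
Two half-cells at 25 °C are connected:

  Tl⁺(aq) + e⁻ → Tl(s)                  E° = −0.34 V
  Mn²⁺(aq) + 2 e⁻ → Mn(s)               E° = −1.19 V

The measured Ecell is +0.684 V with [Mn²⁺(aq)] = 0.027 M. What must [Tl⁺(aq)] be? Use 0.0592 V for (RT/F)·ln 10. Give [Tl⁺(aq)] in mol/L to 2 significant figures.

0.00026 M

The Tl⁺/Tl couple has the larger reduction potential, so it is the cathode: E°cell = −0.34 − (−1.19) = +0.85 V and n = 2.
From the Nernst equation, log Q = n(E° − E)/0.0592 = 2·(+0.85 − (+0.684))/0.0592 = 5.608.
The balanced reaction is 2 Tl⁺(aq) + Mn(s) → 2 Tl(s) + Mn²⁺(aq), so Q = [Mn²⁺(aq)] / [Tl⁺(aq)]^2.
Solving for the unknown gives log [Tl⁺(aq)] = −3.588, so [Tl⁺(aq)] ≈ 0.00026 M.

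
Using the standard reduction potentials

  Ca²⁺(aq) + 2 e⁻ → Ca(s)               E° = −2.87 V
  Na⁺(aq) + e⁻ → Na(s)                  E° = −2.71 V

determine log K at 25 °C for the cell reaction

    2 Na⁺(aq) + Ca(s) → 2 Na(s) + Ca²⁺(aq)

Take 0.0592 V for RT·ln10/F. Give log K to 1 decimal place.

The Na⁺/Na couple is reduced (cathode); E°cell = −2.71 − (−2.87) = +0.16 V with n = 2.
At equilibrium E = 0, so log K = nE°cell / 0.0592 = (2)(+0.16) / 0.0592 = 5.4.

log K = 5.4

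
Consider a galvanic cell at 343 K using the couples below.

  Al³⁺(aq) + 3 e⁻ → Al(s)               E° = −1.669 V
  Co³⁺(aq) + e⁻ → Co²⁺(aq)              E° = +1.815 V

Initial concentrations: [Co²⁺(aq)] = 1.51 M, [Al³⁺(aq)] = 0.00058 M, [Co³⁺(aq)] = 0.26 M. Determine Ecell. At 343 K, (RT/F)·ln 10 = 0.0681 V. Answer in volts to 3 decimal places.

+3.505 V

Co³⁺/Co²⁺ is reduced (cathode, E° = +1.815 V) and Al³⁺/Al is oxidized (anode).
The standard potential is +1.815 − (−1.669) = +3.484 V and the balanced reaction transfers n = 3 electrons.
The balanced reaction is 3 Co³⁺(aq) + Al(s) → 3 Co²⁺(aq) + Al³⁺(aq), so Q = ([Co²⁺(aq)]^3·[Al³⁺(aq)]) / [Co³⁺(aq)]^3 = 0.114 and log Q = −0.945.
E = E° − (0.0681/n)·log Q = +3.484 − (0.0681/3)(−0.945) = +3.505 V.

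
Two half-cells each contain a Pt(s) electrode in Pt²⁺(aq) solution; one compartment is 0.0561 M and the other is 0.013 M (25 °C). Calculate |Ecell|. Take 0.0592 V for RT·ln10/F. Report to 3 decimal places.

For a concentration cell E°cell = 0, since both electrodes use the same couple.
The compartment with the higher Pt²⁺(aq) concentration (0.0561 M) acts as the cathode; ions are reduced there and produced at the dilute (0.013 M) anode.
With n = 2, Ecell = −(0.0592/2)·log([dilute]/[conc]) = −(0.0592/2)·log(0.013/0.0561) = +0.019 V.

0.019 V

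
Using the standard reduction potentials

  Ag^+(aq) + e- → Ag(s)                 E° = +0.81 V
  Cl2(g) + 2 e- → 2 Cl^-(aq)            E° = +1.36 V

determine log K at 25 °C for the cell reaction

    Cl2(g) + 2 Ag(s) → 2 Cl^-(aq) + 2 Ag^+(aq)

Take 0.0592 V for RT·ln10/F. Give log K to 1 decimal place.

log K = 18.6

The Cl₂/Cl⁻ couple is reduced (cathode); E°cell = +1.36 − (+0.81) = +0.55 V with n = 2.
At equilibrium E = 0, so log K = nE°cell / 0.0592 = (2)(+0.55) / 0.0592 = 18.6.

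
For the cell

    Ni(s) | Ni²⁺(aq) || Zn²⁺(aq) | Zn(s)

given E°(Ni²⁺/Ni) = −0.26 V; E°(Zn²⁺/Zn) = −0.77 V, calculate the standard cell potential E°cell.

−0.51 V

By convention the left-hand electrode in cell notation is the anode (oxidation) and the right-hand electrode is the cathode (reduction).
E°cell = E°(right) − E°(left) = −0.77 − (−0.26) = −0.51 V.
The negative sign shows that, as written, the cell would require an external voltage to drive the reaction.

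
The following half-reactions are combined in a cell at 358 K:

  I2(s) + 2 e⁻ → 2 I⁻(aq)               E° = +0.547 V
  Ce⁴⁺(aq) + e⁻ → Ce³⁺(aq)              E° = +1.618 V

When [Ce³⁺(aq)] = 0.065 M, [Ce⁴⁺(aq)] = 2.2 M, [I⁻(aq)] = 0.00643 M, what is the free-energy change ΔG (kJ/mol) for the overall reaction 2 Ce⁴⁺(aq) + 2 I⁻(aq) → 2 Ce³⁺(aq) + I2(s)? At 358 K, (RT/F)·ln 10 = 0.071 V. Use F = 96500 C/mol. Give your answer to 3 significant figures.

With Ce⁴⁺/Ce³⁺ reduced at the cathode, E°cell = +1.618 − (+0.547) = +1.071 V and n = 2.
Here Q = [Ce³⁺(aq)]^2 / ([Ce⁴⁺(aq)]^2·[I⁻(aq)]^2) = 21.1 (log Q = 1.325), giving E = +1.071 − (0.071/2)·(1.325) = +1.0240 V.
Then ΔG = −nFE = −2 × 96500 × +1.0240 J/mol = −198 kJ/mol.

−198 kJ/mol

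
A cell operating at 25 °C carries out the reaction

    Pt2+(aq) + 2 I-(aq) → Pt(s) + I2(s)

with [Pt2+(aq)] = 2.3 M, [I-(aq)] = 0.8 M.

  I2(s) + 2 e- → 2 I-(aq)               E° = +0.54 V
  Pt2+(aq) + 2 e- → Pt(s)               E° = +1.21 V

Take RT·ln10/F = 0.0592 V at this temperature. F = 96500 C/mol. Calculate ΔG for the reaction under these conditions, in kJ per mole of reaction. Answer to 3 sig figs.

With Pt²⁺/Pt reduced at the cathode, E°cell = +1.21 − (+0.54) = +0.67 V and n = 2.
Q = 1 / ([Pt2+(aq)]·[I-(aq)]^2) = 0.679, so log Q = −0.168 and E = +0.67 − (0.0592/2)(−0.168) = +0.6750 V.
ΔG = −nFE = −(2)(96500)(+0.6750) J/mol = −130 kJ/mol.

−130 kJ/mol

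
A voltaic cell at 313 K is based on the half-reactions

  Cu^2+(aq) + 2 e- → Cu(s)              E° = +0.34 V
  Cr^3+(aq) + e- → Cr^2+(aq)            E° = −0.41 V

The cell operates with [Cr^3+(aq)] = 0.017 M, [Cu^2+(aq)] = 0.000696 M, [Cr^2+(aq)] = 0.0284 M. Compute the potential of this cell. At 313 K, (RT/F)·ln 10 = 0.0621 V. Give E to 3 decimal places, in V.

Cu²⁺/Cu is reduced (cathode, E° = +0.34 V) and Cr³⁺/Cr²⁺ is oxidized (anode).
E°cell = E°cat − E°an = +0.34 − (−0.41) = +0.75 V; n = 2.
For the overall reaction Cu^2+(aq) + 2 Cr^2+(aq) → Cu(s) + 2 Cr^3+(aq), Q = [Cr^3+(aq)]^2 / ([Cu^2+(aq)]·[Cr^2+(aq)]^2) = 515, giving log Q = 2.712.
Applying E = E° − (RT ln10/nF)·log Q gives +0.75 − (0.0621/2)(2.712) = +0.666 V.

+0.666 V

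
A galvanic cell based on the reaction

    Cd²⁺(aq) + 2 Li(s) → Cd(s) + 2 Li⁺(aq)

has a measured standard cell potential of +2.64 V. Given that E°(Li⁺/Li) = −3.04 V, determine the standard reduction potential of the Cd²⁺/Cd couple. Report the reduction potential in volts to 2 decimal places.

−0.40 V

In the reaction as written the Cd²⁺/Cd couple is reduced (cathode) and Li⁺/Li is oxidized (anode), so E°cell = E°(Cd²⁺/Cd) − E°(Li⁺/Li).
E°(Cd²⁺/Cd) = E°cell + E°(anode) = +2.64 + (−3.04) = −0.40 V.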